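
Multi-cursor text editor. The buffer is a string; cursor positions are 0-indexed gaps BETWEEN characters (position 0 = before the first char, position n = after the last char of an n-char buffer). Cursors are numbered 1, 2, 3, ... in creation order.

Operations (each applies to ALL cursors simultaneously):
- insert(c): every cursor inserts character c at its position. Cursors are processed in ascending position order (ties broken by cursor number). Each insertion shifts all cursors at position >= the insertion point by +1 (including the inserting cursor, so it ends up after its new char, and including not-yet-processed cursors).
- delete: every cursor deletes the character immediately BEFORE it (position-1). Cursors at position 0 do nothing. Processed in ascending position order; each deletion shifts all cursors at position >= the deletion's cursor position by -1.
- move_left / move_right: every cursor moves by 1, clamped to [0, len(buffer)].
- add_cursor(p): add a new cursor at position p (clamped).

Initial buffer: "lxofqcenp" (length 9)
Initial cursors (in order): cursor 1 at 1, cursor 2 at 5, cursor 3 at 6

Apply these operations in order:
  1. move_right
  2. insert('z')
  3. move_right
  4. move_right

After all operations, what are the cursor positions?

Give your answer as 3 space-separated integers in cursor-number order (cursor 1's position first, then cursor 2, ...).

After op 1 (move_right): buffer="lxofqcenp" (len 9), cursors c1@2 c2@6 c3@7, authorship .........
After op 2 (insert('z')): buffer="lxzofqczeznp" (len 12), cursors c1@3 c2@8 c3@10, authorship ..1....2.3..
After op 3 (move_right): buffer="lxzofqczeznp" (len 12), cursors c1@4 c2@9 c3@11, authorship ..1....2.3..
After op 4 (move_right): buffer="lxzofqczeznp" (len 12), cursors c1@5 c2@10 c3@12, authorship ..1....2.3..

Answer: 5 10 12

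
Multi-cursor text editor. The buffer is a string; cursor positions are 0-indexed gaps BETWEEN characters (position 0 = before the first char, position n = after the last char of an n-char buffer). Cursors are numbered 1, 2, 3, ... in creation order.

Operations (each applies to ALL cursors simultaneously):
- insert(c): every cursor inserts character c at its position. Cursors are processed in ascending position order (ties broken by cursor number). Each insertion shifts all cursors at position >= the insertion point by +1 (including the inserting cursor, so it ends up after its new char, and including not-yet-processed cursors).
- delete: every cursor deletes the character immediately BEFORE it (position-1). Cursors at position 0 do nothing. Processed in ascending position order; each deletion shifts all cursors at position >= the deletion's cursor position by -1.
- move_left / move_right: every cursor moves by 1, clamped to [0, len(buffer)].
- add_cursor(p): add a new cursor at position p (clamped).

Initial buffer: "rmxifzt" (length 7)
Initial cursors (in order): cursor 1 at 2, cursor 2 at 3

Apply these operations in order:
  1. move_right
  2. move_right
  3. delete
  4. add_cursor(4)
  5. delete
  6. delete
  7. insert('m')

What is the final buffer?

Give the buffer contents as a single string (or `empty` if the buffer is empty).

After op 1 (move_right): buffer="rmxifzt" (len 7), cursors c1@3 c2@4, authorship .......
After op 2 (move_right): buffer="rmxifzt" (len 7), cursors c1@4 c2@5, authorship .......
After op 3 (delete): buffer="rmxzt" (len 5), cursors c1@3 c2@3, authorship .....
After op 4 (add_cursor(4)): buffer="rmxzt" (len 5), cursors c1@3 c2@3 c3@4, authorship .....
After op 5 (delete): buffer="rt" (len 2), cursors c1@1 c2@1 c3@1, authorship ..
After op 6 (delete): buffer="t" (len 1), cursors c1@0 c2@0 c3@0, authorship .
After op 7 (insert('m')): buffer="mmmt" (len 4), cursors c1@3 c2@3 c3@3, authorship 123.

Answer: mmmt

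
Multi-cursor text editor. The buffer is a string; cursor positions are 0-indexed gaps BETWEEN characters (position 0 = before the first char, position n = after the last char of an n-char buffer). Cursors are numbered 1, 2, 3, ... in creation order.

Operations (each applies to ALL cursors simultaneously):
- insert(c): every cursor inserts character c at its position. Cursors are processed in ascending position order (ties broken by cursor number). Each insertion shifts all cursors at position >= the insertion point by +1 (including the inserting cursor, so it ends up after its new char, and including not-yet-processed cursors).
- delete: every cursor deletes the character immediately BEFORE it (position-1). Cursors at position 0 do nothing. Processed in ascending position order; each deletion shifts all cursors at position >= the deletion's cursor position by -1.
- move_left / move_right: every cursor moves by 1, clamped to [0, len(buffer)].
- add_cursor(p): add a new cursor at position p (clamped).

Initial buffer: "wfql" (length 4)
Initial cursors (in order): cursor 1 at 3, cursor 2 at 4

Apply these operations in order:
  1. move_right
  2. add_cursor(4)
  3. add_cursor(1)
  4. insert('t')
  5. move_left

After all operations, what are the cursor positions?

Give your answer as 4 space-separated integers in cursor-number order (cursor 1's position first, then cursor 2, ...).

After op 1 (move_right): buffer="wfql" (len 4), cursors c1@4 c2@4, authorship ....
After op 2 (add_cursor(4)): buffer="wfql" (len 4), cursors c1@4 c2@4 c3@4, authorship ....
After op 3 (add_cursor(1)): buffer="wfql" (len 4), cursors c4@1 c1@4 c2@4 c3@4, authorship ....
After op 4 (insert('t')): buffer="wtfqlttt" (len 8), cursors c4@2 c1@8 c2@8 c3@8, authorship .4...123
After op 5 (move_left): buffer="wtfqlttt" (len 8), cursors c4@1 c1@7 c2@7 c3@7, authorship .4...123

Answer: 7 7 7 1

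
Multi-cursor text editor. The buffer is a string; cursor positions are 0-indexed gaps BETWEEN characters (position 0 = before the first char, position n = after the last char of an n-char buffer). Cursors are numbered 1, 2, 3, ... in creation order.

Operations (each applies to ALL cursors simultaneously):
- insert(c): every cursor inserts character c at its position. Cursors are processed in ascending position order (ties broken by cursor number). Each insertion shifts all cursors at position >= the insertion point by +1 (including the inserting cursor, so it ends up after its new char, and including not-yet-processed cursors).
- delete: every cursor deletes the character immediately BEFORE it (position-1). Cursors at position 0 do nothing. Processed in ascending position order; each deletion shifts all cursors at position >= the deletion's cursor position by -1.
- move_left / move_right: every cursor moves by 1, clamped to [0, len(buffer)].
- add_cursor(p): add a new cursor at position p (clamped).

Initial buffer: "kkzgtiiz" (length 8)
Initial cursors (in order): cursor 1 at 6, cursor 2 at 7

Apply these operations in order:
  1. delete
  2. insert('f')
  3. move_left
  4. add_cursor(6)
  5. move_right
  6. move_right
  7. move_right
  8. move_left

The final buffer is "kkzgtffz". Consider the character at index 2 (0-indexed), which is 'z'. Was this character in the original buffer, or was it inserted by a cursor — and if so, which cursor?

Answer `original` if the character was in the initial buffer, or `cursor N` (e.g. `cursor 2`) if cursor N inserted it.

Answer: original

Derivation:
After op 1 (delete): buffer="kkzgtz" (len 6), cursors c1@5 c2@5, authorship ......
After op 2 (insert('f')): buffer="kkzgtffz" (len 8), cursors c1@7 c2@7, authorship .....12.
After op 3 (move_left): buffer="kkzgtffz" (len 8), cursors c1@6 c2@6, authorship .....12.
After op 4 (add_cursor(6)): buffer="kkzgtffz" (len 8), cursors c1@6 c2@6 c3@6, authorship .....12.
After op 5 (move_right): buffer="kkzgtffz" (len 8), cursors c1@7 c2@7 c3@7, authorship .....12.
After op 6 (move_right): buffer="kkzgtffz" (len 8), cursors c1@8 c2@8 c3@8, authorship .....12.
After op 7 (move_right): buffer="kkzgtffz" (len 8), cursors c1@8 c2@8 c3@8, authorship .....12.
After op 8 (move_left): buffer="kkzgtffz" (len 8), cursors c1@7 c2@7 c3@7, authorship .....12.
Authorship (.=original, N=cursor N): . . . . . 1 2 .
Index 2: author = original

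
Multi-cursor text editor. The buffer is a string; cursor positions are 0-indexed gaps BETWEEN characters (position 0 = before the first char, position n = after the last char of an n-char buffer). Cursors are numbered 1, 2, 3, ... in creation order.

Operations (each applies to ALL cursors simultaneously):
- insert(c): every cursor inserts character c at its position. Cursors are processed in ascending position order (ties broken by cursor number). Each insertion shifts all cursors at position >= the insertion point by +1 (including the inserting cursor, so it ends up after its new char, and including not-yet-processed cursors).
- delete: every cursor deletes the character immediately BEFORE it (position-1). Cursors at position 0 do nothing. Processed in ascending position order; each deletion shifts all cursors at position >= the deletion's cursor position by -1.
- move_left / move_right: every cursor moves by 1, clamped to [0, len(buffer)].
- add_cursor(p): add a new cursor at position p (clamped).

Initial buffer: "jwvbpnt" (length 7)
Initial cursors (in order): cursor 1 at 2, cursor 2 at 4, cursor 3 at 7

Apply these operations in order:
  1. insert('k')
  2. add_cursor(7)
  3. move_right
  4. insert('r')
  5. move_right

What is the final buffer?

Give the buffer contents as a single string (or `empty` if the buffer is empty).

Answer: jwkvrbkprnrtkr

Derivation:
After op 1 (insert('k')): buffer="jwkvbkpntk" (len 10), cursors c1@3 c2@6 c3@10, authorship ..1..2...3
After op 2 (add_cursor(7)): buffer="jwkvbkpntk" (len 10), cursors c1@3 c2@6 c4@7 c3@10, authorship ..1..2...3
After op 3 (move_right): buffer="jwkvbkpntk" (len 10), cursors c1@4 c2@7 c4@8 c3@10, authorship ..1..2...3
After op 4 (insert('r')): buffer="jwkvrbkprnrtkr" (len 14), cursors c1@5 c2@9 c4@11 c3@14, authorship ..1.1.2.2.4.33
After op 5 (move_right): buffer="jwkvrbkprnrtkr" (len 14), cursors c1@6 c2@10 c4@12 c3@14, authorship ..1.1.2.2.4.33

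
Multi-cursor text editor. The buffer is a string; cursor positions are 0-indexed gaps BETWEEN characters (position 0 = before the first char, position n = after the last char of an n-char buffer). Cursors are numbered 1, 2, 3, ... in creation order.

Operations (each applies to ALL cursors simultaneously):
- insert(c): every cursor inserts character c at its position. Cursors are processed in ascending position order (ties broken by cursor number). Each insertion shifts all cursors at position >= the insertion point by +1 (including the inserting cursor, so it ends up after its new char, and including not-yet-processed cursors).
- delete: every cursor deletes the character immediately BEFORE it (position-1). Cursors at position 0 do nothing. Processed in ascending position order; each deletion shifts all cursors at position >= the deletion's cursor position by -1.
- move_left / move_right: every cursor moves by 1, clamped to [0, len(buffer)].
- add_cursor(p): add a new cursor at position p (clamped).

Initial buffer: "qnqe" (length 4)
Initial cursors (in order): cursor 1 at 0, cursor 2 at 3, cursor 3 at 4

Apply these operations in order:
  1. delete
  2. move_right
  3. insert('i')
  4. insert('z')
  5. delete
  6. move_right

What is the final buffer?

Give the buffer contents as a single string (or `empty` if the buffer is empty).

Answer: qinii

Derivation:
After op 1 (delete): buffer="qn" (len 2), cursors c1@0 c2@2 c3@2, authorship ..
After op 2 (move_right): buffer="qn" (len 2), cursors c1@1 c2@2 c3@2, authorship ..
After op 3 (insert('i')): buffer="qinii" (len 5), cursors c1@2 c2@5 c3@5, authorship .1.23
After op 4 (insert('z')): buffer="qizniizz" (len 8), cursors c1@3 c2@8 c3@8, authorship .11.2323
After op 5 (delete): buffer="qinii" (len 5), cursors c1@2 c2@5 c3@5, authorship .1.23
After op 6 (move_right): buffer="qinii" (len 5), cursors c1@3 c2@5 c3@5, authorship .1.23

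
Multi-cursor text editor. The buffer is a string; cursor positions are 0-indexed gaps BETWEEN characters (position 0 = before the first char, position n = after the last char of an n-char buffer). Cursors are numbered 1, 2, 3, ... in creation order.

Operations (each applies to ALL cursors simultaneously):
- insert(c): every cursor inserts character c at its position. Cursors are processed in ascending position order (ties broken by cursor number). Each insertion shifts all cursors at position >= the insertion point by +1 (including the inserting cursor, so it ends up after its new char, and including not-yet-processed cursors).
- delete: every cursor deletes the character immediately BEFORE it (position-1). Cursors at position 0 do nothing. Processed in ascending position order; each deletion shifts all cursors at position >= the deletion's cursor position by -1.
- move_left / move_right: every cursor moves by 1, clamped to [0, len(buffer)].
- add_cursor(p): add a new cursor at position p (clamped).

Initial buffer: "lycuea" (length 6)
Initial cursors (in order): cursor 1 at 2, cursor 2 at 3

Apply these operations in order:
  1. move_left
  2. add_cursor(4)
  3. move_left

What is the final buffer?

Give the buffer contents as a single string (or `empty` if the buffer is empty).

Answer: lycuea

Derivation:
After op 1 (move_left): buffer="lycuea" (len 6), cursors c1@1 c2@2, authorship ......
After op 2 (add_cursor(4)): buffer="lycuea" (len 6), cursors c1@1 c2@2 c3@4, authorship ......
After op 3 (move_left): buffer="lycuea" (len 6), cursors c1@0 c2@1 c3@3, authorship ......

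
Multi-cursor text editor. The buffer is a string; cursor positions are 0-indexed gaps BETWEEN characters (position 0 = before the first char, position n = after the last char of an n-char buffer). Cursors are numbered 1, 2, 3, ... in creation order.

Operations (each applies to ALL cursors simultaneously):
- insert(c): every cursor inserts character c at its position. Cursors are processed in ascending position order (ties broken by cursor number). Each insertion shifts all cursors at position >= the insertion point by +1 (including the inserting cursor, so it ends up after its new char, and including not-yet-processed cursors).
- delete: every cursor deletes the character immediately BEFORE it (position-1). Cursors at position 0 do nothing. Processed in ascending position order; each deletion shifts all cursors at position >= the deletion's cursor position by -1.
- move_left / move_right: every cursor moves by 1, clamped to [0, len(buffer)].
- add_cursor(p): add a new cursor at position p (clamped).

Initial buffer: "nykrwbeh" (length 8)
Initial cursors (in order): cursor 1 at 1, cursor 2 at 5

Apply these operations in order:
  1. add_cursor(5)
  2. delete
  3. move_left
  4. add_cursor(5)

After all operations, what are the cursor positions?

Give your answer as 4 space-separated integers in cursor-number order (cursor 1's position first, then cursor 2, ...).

After op 1 (add_cursor(5)): buffer="nykrwbeh" (len 8), cursors c1@1 c2@5 c3@5, authorship ........
After op 2 (delete): buffer="ykbeh" (len 5), cursors c1@0 c2@2 c3@2, authorship .....
After op 3 (move_left): buffer="ykbeh" (len 5), cursors c1@0 c2@1 c3@1, authorship .....
After op 4 (add_cursor(5)): buffer="ykbeh" (len 5), cursors c1@0 c2@1 c3@1 c4@5, authorship .....

Answer: 0 1 1 5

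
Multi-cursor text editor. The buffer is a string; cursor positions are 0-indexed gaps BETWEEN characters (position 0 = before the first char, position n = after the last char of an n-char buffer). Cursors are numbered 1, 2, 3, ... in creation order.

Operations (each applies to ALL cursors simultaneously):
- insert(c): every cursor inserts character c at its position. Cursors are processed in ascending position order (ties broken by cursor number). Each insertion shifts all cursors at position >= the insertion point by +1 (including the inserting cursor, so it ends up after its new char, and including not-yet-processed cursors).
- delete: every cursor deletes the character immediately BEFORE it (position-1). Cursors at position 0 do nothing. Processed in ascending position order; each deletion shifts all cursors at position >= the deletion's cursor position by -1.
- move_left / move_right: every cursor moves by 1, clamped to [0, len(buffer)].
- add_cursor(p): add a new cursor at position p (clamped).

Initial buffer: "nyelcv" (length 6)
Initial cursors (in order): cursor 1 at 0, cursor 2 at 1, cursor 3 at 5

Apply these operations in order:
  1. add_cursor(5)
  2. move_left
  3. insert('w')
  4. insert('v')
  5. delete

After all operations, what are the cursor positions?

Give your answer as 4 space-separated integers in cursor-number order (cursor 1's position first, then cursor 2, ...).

Answer: 2 2 8 8

Derivation:
After op 1 (add_cursor(5)): buffer="nyelcv" (len 6), cursors c1@0 c2@1 c3@5 c4@5, authorship ......
After op 2 (move_left): buffer="nyelcv" (len 6), cursors c1@0 c2@0 c3@4 c4@4, authorship ......
After op 3 (insert('w')): buffer="wwnyelwwcv" (len 10), cursors c1@2 c2@2 c3@8 c4@8, authorship 12....34..
After op 4 (insert('v')): buffer="wwvvnyelwwvvcv" (len 14), cursors c1@4 c2@4 c3@12 c4@12, authorship 1212....3434..
After op 5 (delete): buffer="wwnyelwwcv" (len 10), cursors c1@2 c2@2 c3@8 c4@8, authorship 12....34..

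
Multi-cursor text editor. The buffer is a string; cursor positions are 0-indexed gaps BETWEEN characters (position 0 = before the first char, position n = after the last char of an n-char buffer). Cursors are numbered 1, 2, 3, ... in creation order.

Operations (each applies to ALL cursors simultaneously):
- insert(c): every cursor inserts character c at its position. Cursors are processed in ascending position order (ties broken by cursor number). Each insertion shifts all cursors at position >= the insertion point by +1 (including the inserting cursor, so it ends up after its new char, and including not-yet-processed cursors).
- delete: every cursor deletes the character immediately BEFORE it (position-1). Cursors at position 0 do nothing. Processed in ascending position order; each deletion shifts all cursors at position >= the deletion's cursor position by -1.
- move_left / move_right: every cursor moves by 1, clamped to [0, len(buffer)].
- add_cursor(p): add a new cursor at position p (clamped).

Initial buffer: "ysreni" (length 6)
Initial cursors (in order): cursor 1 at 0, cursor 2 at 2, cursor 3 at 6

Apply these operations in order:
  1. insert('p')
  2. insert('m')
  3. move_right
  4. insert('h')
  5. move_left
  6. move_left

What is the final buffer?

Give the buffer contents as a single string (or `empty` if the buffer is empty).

After op 1 (insert('p')): buffer="pysprenip" (len 9), cursors c1@1 c2@4 c3@9, authorship 1..2....3
After op 2 (insert('m')): buffer="pmyspmrenipm" (len 12), cursors c1@2 c2@6 c3@12, authorship 11..22....33
After op 3 (move_right): buffer="pmyspmrenipm" (len 12), cursors c1@3 c2@7 c3@12, authorship 11..22....33
After op 4 (insert('h')): buffer="pmyhspmrhenipmh" (len 15), cursors c1@4 c2@9 c3@15, authorship 11.1.22.2...333
After op 5 (move_left): buffer="pmyhspmrhenipmh" (len 15), cursors c1@3 c2@8 c3@14, authorship 11.1.22.2...333
After op 6 (move_left): buffer="pmyhspmrhenipmh" (len 15), cursors c1@2 c2@7 c3@13, authorship 11.1.22.2...333

Answer: pmyhspmrhenipmh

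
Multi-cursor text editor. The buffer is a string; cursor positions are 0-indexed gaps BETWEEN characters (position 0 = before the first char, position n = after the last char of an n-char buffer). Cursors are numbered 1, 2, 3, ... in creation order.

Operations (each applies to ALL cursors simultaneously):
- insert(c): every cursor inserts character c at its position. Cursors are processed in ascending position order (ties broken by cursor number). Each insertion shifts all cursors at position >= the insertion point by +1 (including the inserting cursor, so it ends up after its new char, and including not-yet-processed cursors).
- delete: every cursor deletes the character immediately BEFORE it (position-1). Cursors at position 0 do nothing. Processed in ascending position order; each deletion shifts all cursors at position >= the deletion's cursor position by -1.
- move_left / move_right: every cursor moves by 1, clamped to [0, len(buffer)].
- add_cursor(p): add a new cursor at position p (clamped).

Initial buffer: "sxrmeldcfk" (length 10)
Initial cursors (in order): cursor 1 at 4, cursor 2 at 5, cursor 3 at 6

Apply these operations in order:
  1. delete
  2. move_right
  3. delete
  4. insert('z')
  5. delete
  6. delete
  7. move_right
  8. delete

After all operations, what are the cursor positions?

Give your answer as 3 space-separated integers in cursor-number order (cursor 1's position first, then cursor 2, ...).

After op 1 (delete): buffer="sxrdcfk" (len 7), cursors c1@3 c2@3 c3@3, authorship .......
After op 2 (move_right): buffer="sxrdcfk" (len 7), cursors c1@4 c2@4 c3@4, authorship .......
After op 3 (delete): buffer="scfk" (len 4), cursors c1@1 c2@1 c3@1, authorship ....
After op 4 (insert('z')): buffer="szzzcfk" (len 7), cursors c1@4 c2@4 c3@4, authorship .123...
After op 5 (delete): buffer="scfk" (len 4), cursors c1@1 c2@1 c3@1, authorship ....
After op 6 (delete): buffer="cfk" (len 3), cursors c1@0 c2@0 c3@0, authorship ...
After op 7 (move_right): buffer="cfk" (len 3), cursors c1@1 c2@1 c3@1, authorship ...
After op 8 (delete): buffer="fk" (len 2), cursors c1@0 c2@0 c3@0, authorship ..

Answer: 0 0 0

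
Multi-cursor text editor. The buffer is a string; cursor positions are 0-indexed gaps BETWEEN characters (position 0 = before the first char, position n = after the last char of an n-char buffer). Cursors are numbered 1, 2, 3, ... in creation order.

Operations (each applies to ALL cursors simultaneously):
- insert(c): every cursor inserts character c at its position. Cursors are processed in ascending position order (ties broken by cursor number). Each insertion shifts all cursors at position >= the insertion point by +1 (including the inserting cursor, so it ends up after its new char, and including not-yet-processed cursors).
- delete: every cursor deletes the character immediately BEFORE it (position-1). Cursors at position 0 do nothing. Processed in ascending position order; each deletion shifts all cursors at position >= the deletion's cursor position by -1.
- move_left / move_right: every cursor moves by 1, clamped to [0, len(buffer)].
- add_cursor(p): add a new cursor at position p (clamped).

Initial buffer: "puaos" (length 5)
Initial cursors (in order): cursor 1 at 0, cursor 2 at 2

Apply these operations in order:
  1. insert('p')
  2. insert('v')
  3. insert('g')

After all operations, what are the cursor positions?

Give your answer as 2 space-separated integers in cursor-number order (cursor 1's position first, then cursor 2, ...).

Answer: 3 8

Derivation:
After op 1 (insert('p')): buffer="ppupaos" (len 7), cursors c1@1 c2@4, authorship 1..2...
After op 2 (insert('v')): buffer="pvpupvaos" (len 9), cursors c1@2 c2@6, authorship 11..22...
After op 3 (insert('g')): buffer="pvgpupvgaos" (len 11), cursors c1@3 c2@8, authorship 111..222...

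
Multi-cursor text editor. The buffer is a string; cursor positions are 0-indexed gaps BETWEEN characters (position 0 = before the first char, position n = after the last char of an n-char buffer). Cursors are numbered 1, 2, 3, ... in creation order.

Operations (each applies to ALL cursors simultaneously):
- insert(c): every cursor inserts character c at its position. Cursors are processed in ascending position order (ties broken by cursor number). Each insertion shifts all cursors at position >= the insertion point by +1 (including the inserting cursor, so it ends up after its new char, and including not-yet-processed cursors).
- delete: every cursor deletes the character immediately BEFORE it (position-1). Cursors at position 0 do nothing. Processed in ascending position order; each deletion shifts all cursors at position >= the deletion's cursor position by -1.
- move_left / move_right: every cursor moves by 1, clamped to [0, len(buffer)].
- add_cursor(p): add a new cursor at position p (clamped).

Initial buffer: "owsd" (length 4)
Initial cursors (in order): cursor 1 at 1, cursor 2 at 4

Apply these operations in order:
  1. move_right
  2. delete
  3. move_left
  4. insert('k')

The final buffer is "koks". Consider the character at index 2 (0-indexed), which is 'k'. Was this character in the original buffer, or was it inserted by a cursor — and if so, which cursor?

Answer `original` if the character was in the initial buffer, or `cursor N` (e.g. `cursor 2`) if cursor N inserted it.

After op 1 (move_right): buffer="owsd" (len 4), cursors c1@2 c2@4, authorship ....
After op 2 (delete): buffer="os" (len 2), cursors c1@1 c2@2, authorship ..
After op 3 (move_left): buffer="os" (len 2), cursors c1@0 c2@1, authorship ..
After op 4 (insert('k')): buffer="koks" (len 4), cursors c1@1 c2@3, authorship 1.2.
Authorship (.=original, N=cursor N): 1 . 2 .
Index 2: author = 2

Answer: cursor 2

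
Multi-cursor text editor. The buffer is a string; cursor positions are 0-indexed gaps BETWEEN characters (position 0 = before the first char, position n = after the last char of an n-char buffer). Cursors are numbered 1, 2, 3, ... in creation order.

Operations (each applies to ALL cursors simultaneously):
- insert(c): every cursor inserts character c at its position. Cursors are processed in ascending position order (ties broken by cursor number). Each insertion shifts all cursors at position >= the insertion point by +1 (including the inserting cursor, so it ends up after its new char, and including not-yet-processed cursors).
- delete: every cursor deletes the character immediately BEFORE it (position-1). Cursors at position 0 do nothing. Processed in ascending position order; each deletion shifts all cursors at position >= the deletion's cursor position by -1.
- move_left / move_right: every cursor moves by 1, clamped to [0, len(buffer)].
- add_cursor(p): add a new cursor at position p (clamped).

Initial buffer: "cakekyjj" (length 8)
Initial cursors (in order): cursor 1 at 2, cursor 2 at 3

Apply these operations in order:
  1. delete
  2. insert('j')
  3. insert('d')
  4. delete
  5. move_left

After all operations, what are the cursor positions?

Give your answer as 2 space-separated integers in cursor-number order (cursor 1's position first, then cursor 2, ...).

Answer: 2 2

Derivation:
After op 1 (delete): buffer="cekyjj" (len 6), cursors c1@1 c2@1, authorship ......
After op 2 (insert('j')): buffer="cjjekyjj" (len 8), cursors c1@3 c2@3, authorship .12.....
After op 3 (insert('d')): buffer="cjjddekyjj" (len 10), cursors c1@5 c2@5, authorship .1212.....
After op 4 (delete): buffer="cjjekyjj" (len 8), cursors c1@3 c2@3, authorship .12.....
After op 5 (move_left): buffer="cjjekyjj" (len 8), cursors c1@2 c2@2, authorship .12.....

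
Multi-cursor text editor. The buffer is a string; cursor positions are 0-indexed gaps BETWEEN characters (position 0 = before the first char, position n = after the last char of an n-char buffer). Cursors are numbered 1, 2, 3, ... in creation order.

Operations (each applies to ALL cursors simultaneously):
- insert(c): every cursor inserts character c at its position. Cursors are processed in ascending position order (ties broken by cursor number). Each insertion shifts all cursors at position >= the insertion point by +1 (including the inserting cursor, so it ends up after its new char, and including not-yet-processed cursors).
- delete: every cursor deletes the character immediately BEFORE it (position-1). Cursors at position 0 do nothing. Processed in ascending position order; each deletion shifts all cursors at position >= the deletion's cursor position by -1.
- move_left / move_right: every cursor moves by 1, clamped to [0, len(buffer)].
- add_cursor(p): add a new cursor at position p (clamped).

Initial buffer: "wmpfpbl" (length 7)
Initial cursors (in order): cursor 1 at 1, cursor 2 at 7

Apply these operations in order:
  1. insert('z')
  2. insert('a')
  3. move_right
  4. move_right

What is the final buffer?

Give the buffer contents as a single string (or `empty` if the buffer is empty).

Answer: wzampfpblza

Derivation:
After op 1 (insert('z')): buffer="wzmpfpblz" (len 9), cursors c1@2 c2@9, authorship .1......2
After op 2 (insert('a')): buffer="wzampfpblza" (len 11), cursors c1@3 c2@11, authorship .11......22
After op 3 (move_right): buffer="wzampfpblza" (len 11), cursors c1@4 c2@11, authorship .11......22
After op 4 (move_right): buffer="wzampfpblza" (len 11), cursors c1@5 c2@11, authorship .11......22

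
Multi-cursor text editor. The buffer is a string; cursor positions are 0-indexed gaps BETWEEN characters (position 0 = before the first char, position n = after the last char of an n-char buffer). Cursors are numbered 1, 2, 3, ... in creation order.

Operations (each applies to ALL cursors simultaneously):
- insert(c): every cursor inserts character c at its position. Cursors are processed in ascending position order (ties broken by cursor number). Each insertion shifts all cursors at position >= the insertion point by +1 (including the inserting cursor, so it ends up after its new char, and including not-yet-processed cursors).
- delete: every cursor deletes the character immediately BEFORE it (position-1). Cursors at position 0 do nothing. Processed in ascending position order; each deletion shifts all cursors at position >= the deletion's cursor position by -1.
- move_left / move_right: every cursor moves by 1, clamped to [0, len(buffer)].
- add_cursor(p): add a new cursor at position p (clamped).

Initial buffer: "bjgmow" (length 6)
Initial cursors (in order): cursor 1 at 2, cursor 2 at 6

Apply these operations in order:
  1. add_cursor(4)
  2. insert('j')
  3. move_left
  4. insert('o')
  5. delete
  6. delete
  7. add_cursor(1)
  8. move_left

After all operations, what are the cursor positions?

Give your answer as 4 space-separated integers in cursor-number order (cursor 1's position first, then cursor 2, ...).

After op 1 (add_cursor(4)): buffer="bjgmow" (len 6), cursors c1@2 c3@4 c2@6, authorship ......
After op 2 (insert('j')): buffer="bjjgmjowj" (len 9), cursors c1@3 c3@6 c2@9, authorship ..1..3..2
After op 3 (move_left): buffer="bjjgmjowj" (len 9), cursors c1@2 c3@5 c2@8, authorship ..1..3..2
After op 4 (insert('o')): buffer="bjojgmojowoj" (len 12), cursors c1@3 c3@7 c2@11, authorship ..11..33..22
After op 5 (delete): buffer="bjjgmjowj" (len 9), cursors c1@2 c3@5 c2@8, authorship ..1..3..2
After op 6 (delete): buffer="bjgjoj" (len 6), cursors c1@1 c3@3 c2@5, authorship .1.3.2
After op 7 (add_cursor(1)): buffer="bjgjoj" (len 6), cursors c1@1 c4@1 c3@3 c2@5, authorship .1.3.2
After op 8 (move_left): buffer="bjgjoj" (len 6), cursors c1@0 c4@0 c3@2 c2@4, authorship .1.3.2

Answer: 0 4 2 0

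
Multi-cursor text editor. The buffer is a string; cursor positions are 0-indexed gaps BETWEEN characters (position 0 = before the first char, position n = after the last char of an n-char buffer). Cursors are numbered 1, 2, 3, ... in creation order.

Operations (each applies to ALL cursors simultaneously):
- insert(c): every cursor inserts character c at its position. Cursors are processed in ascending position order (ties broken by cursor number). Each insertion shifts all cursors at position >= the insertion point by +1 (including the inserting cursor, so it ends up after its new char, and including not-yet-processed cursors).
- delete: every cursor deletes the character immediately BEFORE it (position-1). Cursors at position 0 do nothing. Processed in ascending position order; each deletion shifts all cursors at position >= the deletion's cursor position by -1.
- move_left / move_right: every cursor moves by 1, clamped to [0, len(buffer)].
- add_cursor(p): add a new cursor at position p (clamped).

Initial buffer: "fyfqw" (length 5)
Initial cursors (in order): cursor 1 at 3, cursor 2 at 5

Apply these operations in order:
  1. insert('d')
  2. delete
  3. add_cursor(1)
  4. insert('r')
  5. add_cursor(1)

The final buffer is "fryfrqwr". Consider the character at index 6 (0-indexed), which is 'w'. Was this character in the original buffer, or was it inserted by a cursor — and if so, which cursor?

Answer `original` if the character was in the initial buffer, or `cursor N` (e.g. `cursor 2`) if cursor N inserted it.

After op 1 (insert('d')): buffer="fyfdqwd" (len 7), cursors c1@4 c2@7, authorship ...1..2
After op 2 (delete): buffer="fyfqw" (len 5), cursors c1@3 c2@5, authorship .....
After op 3 (add_cursor(1)): buffer="fyfqw" (len 5), cursors c3@1 c1@3 c2@5, authorship .....
After op 4 (insert('r')): buffer="fryfrqwr" (len 8), cursors c3@2 c1@5 c2@8, authorship .3..1..2
After op 5 (add_cursor(1)): buffer="fryfrqwr" (len 8), cursors c4@1 c3@2 c1@5 c2@8, authorship .3..1..2
Authorship (.=original, N=cursor N): . 3 . . 1 . . 2
Index 6: author = original

Answer: original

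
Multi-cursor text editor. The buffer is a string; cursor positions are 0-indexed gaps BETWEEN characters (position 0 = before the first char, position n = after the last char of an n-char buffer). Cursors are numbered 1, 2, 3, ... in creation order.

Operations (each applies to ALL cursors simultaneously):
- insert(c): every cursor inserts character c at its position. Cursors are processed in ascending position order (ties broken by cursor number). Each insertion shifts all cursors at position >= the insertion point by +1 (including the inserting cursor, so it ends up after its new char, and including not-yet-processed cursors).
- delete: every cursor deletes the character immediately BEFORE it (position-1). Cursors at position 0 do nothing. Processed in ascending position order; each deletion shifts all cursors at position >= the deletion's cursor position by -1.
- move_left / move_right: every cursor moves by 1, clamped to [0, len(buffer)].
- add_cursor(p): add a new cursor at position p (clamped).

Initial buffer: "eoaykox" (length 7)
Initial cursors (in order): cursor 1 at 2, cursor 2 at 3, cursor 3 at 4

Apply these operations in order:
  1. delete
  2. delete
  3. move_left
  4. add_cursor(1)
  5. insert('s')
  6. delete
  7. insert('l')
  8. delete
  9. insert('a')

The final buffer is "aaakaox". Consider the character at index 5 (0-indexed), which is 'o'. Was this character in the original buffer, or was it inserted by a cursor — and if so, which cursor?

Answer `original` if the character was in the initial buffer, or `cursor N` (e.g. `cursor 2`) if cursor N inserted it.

Answer: original

Derivation:
After op 1 (delete): buffer="ekox" (len 4), cursors c1@1 c2@1 c3@1, authorship ....
After op 2 (delete): buffer="kox" (len 3), cursors c1@0 c2@0 c3@0, authorship ...
After op 3 (move_left): buffer="kox" (len 3), cursors c1@0 c2@0 c3@0, authorship ...
After op 4 (add_cursor(1)): buffer="kox" (len 3), cursors c1@0 c2@0 c3@0 c4@1, authorship ...
After op 5 (insert('s')): buffer="sssksox" (len 7), cursors c1@3 c2@3 c3@3 c4@5, authorship 123.4..
After op 6 (delete): buffer="kox" (len 3), cursors c1@0 c2@0 c3@0 c4@1, authorship ...
After op 7 (insert('l')): buffer="lllklox" (len 7), cursors c1@3 c2@3 c3@3 c4@5, authorship 123.4..
After op 8 (delete): buffer="kox" (len 3), cursors c1@0 c2@0 c3@0 c4@1, authorship ...
After op 9 (insert('a')): buffer="aaakaox" (len 7), cursors c1@3 c2@3 c3@3 c4@5, authorship 123.4..
Authorship (.=original, N=cursor N): 1 2 3 . 4 . .
Index 5: author = original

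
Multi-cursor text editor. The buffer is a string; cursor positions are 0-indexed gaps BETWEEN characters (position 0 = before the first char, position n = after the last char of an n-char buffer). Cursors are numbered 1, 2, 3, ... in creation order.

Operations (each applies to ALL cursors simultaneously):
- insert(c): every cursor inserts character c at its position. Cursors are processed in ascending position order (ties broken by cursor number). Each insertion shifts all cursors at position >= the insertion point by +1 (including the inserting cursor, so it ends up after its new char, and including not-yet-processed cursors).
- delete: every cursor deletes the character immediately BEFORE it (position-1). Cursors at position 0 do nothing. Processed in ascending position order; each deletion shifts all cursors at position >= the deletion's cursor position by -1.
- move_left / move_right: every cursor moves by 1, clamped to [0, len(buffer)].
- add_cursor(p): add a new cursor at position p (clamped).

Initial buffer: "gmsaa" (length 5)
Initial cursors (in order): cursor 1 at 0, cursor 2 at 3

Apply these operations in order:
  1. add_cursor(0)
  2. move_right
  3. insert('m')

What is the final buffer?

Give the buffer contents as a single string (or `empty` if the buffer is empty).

Answer: gmmmsama

Derivation:
After op 1 (add_cursor(0)): buffer="gmsaa" (len 5), cursors c1@0 c3@0 c2@3, authorship .....
After op 2 (move_right): buffer="gmsaa" (len 5), cursors c1@1 c3@1 c2@4, authorship .....
After op 3 (insert('m')): buffer="gmmmsama" (len 8), cursors c1@3 c3@3 c2@7, authorship .13...2.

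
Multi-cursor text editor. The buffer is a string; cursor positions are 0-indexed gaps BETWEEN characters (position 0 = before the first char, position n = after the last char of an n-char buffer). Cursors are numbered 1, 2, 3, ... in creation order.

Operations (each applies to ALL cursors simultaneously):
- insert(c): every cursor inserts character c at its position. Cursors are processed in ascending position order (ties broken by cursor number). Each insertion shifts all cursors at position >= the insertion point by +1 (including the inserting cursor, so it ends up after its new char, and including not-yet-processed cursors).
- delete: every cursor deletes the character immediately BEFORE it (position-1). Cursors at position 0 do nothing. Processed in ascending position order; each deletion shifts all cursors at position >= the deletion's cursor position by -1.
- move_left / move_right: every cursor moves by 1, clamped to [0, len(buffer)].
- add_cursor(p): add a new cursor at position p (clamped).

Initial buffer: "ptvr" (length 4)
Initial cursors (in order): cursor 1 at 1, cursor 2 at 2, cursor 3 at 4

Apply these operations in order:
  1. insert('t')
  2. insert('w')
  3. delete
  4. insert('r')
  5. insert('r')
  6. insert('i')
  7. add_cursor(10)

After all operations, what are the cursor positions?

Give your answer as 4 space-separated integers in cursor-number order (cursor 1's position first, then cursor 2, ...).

Answer: 5 10 16 10

Derivation:
After op 1 (insert('t')): buffer="ptttvrt" (len 7), cursors c1@2 c2@4 c3@7, authorship .1.2..3
After op 2 (insert('w')): buffer="ptwttwvrtw" (len 10), cursors c1@3 c2@6 c3@10, authorship .11.22..33
After op 3 (delete): buffer="ptttvrt" (len 7), cursors c1@2 c2@4 c3@7, authorship .1.2..3
After op 4 (insert('r')): buffer="ptrttrvrtr" (len 10), cursors c1@3 c2@6 c3@10, authorship .11.22..33
After op 5 (insert('r')): buffer="ptrrttrrvrtrr" (len 13), cursors c1@4 c2@8 c3@13, authorship .111.222..333
After op 6 (insert('i')): buffer="ptrrittrrivrtrri" (len 16), cursors c1@5 c2@10 c3@16, authorship .1111.2222..3333
After op 7 (add_cursor(10)): buffer="ptrrittrrivrtrri" (len 16), cursors c1@5 c2@10 c4@10 c3@16, authorship .1111.2222..3333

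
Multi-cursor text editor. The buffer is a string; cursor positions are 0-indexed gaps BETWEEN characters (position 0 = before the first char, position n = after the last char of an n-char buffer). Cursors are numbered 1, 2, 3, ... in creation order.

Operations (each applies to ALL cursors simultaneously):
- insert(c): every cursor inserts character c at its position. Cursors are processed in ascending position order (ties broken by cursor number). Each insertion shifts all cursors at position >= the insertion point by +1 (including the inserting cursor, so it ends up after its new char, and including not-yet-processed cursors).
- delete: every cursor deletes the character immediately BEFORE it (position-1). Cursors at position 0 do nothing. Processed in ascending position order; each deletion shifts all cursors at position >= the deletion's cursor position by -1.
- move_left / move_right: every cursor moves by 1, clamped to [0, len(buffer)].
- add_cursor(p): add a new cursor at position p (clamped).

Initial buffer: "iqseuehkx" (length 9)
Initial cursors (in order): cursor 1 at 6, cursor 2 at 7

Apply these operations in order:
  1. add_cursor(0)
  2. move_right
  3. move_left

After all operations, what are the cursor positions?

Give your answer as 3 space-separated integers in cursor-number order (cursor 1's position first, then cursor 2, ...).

Answer: 6 7 0

Derivation:
After op 1 (add_cursor(0)): buffer="iqseuehkx" (len 9), cursors c3@0 c1@6 c2@7, authorship .........
After op 2 (move_right): buffer="iqseuehkx" (len 9), cursors c3@1 c1@7 c2@8, authorship .........
After op 3 (move_left): buffer="iqseuehkx" (len 9), cursors c3@0 c1@6 c2@7, authorship .........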